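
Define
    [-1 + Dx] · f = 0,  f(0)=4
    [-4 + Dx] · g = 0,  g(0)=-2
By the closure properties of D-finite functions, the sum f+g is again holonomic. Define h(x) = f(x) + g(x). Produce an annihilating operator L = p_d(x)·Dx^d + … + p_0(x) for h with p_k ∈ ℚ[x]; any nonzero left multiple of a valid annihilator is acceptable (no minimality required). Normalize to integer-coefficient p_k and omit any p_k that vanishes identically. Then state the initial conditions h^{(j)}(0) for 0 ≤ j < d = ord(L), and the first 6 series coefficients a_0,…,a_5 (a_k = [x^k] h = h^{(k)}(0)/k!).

f: a_k = 4, 4, 2, 2/3, 1/6, 1/30, …
g: a_k = -2, -8, -16, -64/3, -64/3, -256/15, …
L₀ := lclm(L_f,L_g); ord L₀ ≤ 1+1.
L = 4 - 5·Dx + Dx^2  (order 2).
h: a_k = 2, -4, -14, -62/3, -127/6, -511/30, …
ICs: h(0) = 2, h′(0) = -4.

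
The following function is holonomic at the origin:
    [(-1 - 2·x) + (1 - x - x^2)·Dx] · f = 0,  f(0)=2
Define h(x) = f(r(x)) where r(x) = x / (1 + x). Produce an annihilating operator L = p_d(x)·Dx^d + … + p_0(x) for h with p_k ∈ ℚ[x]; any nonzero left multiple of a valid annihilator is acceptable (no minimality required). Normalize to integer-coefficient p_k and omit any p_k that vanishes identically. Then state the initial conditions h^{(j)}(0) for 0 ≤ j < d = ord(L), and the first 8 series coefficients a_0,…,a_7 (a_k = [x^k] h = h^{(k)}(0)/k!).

L = (1 + 3·x) + (-1 - 2·x + x^3)·Dx  (order 1).
h: a_k = 2, 2, 2, 0, 2, -2, 4, -6, …
ICs: h(0) = 2.

f: a_k = 2, 2, 4, 6, 10, 16, 26, 42, …
L₀ from L_f via x↦r, Dx↦r'^{-1}Dx.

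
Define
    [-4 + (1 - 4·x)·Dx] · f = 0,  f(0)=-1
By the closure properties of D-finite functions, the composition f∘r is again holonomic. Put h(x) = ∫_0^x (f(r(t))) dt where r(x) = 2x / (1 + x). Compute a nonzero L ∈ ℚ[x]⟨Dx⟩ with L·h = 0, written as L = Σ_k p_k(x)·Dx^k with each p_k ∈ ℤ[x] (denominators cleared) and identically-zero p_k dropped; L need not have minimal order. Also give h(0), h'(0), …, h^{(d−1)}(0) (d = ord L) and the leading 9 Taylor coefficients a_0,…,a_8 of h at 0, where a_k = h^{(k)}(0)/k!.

L = 8·Dx + (-1 + 6·x + 7·x^2)·Dx^2  (order 2).
h: a_k = 0, -1, -4, -56/3, -98, -2744/5, -9604/3, -19208, -117649, …
ICs: h(0) = 0, h′(0) = -1.

f: a_k = -1, -4, -16, -64, -256, -1024, -4096, -16384, -65536, …
Substitute x→r, Dx→(1/r')Dx; clear ⇒ L₀.
∫: right-multiply L₀ by Dx.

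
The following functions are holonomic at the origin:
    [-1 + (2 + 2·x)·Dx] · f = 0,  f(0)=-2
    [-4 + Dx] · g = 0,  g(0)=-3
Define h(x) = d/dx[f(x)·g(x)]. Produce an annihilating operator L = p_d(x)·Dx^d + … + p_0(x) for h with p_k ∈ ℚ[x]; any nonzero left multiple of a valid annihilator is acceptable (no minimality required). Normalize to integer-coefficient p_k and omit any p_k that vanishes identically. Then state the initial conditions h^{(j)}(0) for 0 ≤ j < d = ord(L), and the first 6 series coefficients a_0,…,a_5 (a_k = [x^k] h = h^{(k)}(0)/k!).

L = (79 + 144·x + 64·x^2) + (-18 - 34·x - 16·x^2)·Dx  (order 1).
h: a_k = 27, 237/2, 2049/8, 5841/16, 49553/128, 417727/1280, …
ICs: h(0) = 27.

f: a_k = -2, -1, 1/4, -1/8, 5/64, -7/128, …
g: a_k = -3, -12, -24, -32, -32, -128/5, …
L₀ := L_f ⊗_s L_g (sym. prod.), ord ≤ 1.
Differentiate: ansatz ord ≤ ord L₀ ⇒ L.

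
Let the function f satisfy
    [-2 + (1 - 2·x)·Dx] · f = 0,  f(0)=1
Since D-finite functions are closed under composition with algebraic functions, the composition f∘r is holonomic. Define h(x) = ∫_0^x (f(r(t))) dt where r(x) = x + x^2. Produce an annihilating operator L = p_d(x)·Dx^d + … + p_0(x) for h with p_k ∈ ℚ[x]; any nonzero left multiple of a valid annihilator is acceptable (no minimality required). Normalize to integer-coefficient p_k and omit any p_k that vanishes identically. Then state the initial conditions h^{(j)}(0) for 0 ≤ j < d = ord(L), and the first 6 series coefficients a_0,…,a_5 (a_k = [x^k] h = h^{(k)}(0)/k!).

L = (2 + 4·x)·Dx + (-1 + 2·x + 2·x^2)·Dx^2  (order 2).
h: a_k = 0, 1, 1, 2, 4, 44/5, …
ICs: h(0) = 0, h′(0) = 1.

f: a_k = 1, 2, 4, 8, 16, 32, …
L₀ from L_f via x↦r, Dx↦r'^{-1}Dx.
h=∫h₀ ⇒ L = L₀·Dx.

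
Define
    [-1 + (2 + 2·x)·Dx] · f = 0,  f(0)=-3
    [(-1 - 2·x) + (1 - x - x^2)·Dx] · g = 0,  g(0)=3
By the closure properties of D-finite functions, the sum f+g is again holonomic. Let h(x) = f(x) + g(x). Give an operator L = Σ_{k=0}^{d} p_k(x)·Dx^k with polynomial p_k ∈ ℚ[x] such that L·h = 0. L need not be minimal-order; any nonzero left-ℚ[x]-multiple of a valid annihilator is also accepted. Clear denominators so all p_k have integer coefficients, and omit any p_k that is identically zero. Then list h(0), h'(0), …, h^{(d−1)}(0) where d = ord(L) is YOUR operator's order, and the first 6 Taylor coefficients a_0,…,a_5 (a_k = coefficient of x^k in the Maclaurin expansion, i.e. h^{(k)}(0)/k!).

L = (9 + 21·x + 21·x^2 + 10·x^3) + (-17 - 54·x - 87·x^2 - 74·x^3 - 25·x^4)·Dx + (2 + 14·x + 6·x^2 - 30·x^3 - 34·x^4 - 10·x^5)·Dx^2  (order 2).
h: a_k = 0, 3/2, 51/8, 141/16, 1935/128, 6123/256, …
ICs: h(0) = 0, h′(0) = 3/2.

f: a_k = -3, -3/2, 3/8, -3/16, 15/128, -21/256, …
g: a_k = 3, 3, 6, 9, 15, 24, …
h₀=f+g: left-lcm gives L₀, ord ≤ 2.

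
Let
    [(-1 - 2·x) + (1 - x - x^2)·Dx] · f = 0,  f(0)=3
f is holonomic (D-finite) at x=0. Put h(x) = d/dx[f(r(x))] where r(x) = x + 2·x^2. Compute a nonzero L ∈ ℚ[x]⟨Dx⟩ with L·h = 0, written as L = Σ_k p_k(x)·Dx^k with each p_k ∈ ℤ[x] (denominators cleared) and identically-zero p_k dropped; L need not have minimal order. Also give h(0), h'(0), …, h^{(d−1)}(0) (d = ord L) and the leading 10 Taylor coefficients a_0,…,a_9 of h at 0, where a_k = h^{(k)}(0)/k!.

L = (8 + 42·x + 126·x^2 + 208·x^3 + 408·x^4 + 480·x^5 + 320·x^6) + (-1 - 5·x - 3·x^2 + 18·x^3 + 80·x^4 + 120·x^5 + 112·x^6 + 64·x^7)·Dx  (order 1).
h: a_k = 3, 24, 99, 372, 1260, 4266, 13797, 43872, 137241, 424290, …
ICs: h(0) = 3.

f: a_k = 3, 3, 6, 9, 15, 24, 39, 63, 102, 165, …
Substitute x→r, Dx→(1/r')Dx; clear ⇒ L₀.
Derive L from L₀ (diff closure).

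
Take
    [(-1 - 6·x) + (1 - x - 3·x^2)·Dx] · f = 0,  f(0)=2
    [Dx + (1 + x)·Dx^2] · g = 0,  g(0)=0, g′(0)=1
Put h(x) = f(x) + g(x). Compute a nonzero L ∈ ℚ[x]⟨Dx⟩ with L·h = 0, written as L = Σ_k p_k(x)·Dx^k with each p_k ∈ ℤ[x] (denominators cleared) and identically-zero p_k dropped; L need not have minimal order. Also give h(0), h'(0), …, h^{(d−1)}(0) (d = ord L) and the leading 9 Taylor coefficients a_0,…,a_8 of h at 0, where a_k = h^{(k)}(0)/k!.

f: a_k = 2, 2, 8, 14, 38, 80, 194, 434, 1016, …
g: a_k = 0, 1, -1/2, 1/3, -1/4, 1/5, -1/6, 1/7, -1/8, …
Weyl lclm of L_f,L_g ⇒ L₀ (ord ≤ 3).
L = (58 + 350·x + 636·x^2 + 756·x^3 + 324·x^4)·Dx + (40 + 364·x + 976·x^2 + 1632·x^3 + 1530·x^4 + 540·x^5)·Dx^2 + (-9 - 31·x - 27·x^2 + 115·x^3 + 345·x^4 + 333·x^5 + 108·x^6)·Dx^3  (order 3).
h: a_k = 2, 3, 15/2, 43/3, 151/4, 401/5, 1163/6, 3039/7, 8127/8, …
ICs: h(0) = 2, h′(0) = 3, h′′(0) = 15.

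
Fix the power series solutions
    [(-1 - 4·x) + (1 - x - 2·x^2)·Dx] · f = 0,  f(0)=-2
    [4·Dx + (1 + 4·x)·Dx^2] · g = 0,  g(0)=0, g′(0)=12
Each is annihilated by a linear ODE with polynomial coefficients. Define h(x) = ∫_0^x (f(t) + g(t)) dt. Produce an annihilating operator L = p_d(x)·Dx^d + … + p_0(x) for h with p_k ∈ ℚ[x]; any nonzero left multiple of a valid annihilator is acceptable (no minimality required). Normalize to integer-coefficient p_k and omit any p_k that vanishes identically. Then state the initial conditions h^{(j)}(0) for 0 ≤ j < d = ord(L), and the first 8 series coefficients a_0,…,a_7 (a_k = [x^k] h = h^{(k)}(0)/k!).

f: a_k = -2, -2, -6, -10, -22, -42, -86, -170, …
g: a_k = 0, 12, -24, 64, -192, 3072/5, -2048, 49152/7, …
L₀ := lclm(L_f,L_g); ord L₀ ≤ 1+2.
∫: right-multiply L₀ by Dx.
L = (156 + 624·x + 1440·x^2 + 768·x^3 + 768·x^4)·Dx^2 + (-1 + 160·x + 1064·x^2 + 1952·x^3 + 1600·x^4 + 1280·x^5)·Dx^3 + (-5 - 39·x - 66·x^2 + 80·x^3 + 240·x^4 + 384·x^5 + 256·x^6)·Dx^4  (order 4).
h: a_k = 0, -2, 5, -10, 27/2, -214/5, 477/5, -2134/7, …
ICs: h(0) = 0, h′(0) = -2, h′′(0) = 10, h′′′(0) = -60.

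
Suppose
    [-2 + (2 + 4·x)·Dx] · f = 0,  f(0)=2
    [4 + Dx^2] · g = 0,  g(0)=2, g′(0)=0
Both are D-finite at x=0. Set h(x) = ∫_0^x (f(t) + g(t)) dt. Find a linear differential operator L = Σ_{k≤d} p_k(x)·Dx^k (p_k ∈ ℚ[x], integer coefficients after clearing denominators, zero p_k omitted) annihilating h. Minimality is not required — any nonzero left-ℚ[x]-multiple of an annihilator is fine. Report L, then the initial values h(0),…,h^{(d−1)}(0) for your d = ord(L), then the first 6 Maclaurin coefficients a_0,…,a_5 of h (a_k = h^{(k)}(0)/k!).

f: a_k = 2, 2, -1, 1, -5/4, 7/4, …
g: a_k = 2, 0, -4, 0, 4/3, 0, …
Sum ⇒ L₀ = lclm(L_f,L_g) in ℚ(x)⟨Dx⟩.
h=∫₀ˣh₀: take L = L₀·Dx.
L = (-28 - 64·x - 64·x^2)·Dx + (12 + 88·x + 192·x^2 + 128·x^3)·Dx^2 + (-7 - 16·x - 16·x^2)·Dx^3 + (3 + 22·x + 48·x^2 + 32·x^3)·Dx^4  (order 4).
h: a_k = 0, 4, 1, -5/3, 1/4, 1/60, …
ICs: h(0) = 0, h′(0) = 4, h′′(0) = 2, h′′′(0) = -10.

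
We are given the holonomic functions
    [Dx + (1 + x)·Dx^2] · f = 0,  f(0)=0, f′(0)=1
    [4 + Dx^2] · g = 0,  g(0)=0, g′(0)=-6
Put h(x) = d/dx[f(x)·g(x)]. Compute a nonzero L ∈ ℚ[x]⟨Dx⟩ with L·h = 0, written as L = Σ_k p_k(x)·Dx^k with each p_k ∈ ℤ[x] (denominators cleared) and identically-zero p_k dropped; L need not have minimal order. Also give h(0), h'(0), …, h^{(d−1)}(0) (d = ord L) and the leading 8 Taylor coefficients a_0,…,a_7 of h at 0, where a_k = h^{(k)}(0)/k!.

f: a_k = 0, 1, -1/2, 1/3, -1/4, 1/5, -1/6, 1/7, …
g: a_k = 0, -6, 0, 4, 0, -4/5, 0, 8/105, …
h₀=f·g: eliminate ⇒ L₀, order ≤ 2·2.
Differentiate: ansatz ord ≤ ord L₀ ⇒ L.
L = (-56 + 896·x + 4416·x^2 + 8064·x^3 + 7136·x^4 + 3072·x^5 + 512·x^6) + (72 + 776·x + 2080·x^2 + 2400·x^3 + 1280·x^4 + 256·x^5)·Dx + (70 + 824·x + 2780·x^2 + 4416·x^3 + 3664·x^4 + 1536·x^5 + 256·x^6)·Dx^2 + (18 + 194·x + 520·x^2 + 600·x^3 + 320·x^4 + 64·x^5)·Dx^3 + (21 + 150·x + 419·x^2 + 600·x^3 + 470·x^4 + 192·x^5 + 32·x^6)·Dx^4  (order 4).
h: a_k = 0, -12, 9, 8, -5/2, -4, 14/5, -208/105, …
ICs: h(0) = 0, h′(0) = -12, h′′(0) = 18, h′′′(0) = 48.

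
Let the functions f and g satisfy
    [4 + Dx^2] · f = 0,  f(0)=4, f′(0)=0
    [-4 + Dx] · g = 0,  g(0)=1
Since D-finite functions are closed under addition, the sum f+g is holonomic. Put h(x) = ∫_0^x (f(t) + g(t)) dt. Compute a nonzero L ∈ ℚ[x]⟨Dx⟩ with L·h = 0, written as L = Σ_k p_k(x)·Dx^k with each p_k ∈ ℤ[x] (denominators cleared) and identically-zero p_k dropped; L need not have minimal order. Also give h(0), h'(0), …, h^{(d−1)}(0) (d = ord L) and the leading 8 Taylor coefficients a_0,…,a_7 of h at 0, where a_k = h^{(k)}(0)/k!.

f: a_k = 4, 0, -8, 0, 8/3, 0, -16/45, 0, …
g: a_k = 1, 4, 8, 32/3, 32/3, 128/15, 256/45, 1024/315, …
Sum ⇒ L₀ = lclm(L_f,L_g) in ℚ(x)⟨Dx⟩.
h=∫₀ˣh₀: take L = L₀·Dx.
L = -16·Dx + 4·Dx^2 - 4·Dx^3 + Dx^4  (order 4).
h: a_k = 0, 5, 2, 0, 8/3, 8/3, 64/45, 16/21, …
ICs: h(0) = 0, h′(0) = 5, h′′(0) = 4, h′′′(0) = 0.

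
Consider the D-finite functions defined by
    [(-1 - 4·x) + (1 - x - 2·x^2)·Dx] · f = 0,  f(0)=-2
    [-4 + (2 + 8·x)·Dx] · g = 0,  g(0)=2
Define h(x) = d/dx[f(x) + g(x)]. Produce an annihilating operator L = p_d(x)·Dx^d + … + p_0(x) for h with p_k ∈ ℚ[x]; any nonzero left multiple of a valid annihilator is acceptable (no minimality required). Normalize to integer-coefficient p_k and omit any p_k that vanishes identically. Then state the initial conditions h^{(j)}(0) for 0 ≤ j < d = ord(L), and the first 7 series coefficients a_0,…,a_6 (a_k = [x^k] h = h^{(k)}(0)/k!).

f: a_k = -2, -2, -6, -10, -22, -42, -86, …
g: a_k = 2, 4, -4, 8, -20, 56, -168, …
Sum ⇒ L₀ = lclm(L_f,L_g) in ℚ(x)⟨Dx⟩.
Differentiate: ansatz ord ≤ ord L₀ ⇒ L.
L = (-66 - 300·x - 720·x^2 - 480·x^3 - 480·x^4) + (-9 - 180·x - 954·x^2 - 1872·x^3 - 1800·x^4 - 1440·x^5)·Dx + (4 + 33·x + 69·x^2 - 28·x^3 - 228·x^4 - 480·x^5 - 320·x^6)·Dx^2  (order 2).
h: a_k = 2, -20, -6, -168, 70, -1524, 2506, …
ICs: h(0) = 2, h′(0) = -20.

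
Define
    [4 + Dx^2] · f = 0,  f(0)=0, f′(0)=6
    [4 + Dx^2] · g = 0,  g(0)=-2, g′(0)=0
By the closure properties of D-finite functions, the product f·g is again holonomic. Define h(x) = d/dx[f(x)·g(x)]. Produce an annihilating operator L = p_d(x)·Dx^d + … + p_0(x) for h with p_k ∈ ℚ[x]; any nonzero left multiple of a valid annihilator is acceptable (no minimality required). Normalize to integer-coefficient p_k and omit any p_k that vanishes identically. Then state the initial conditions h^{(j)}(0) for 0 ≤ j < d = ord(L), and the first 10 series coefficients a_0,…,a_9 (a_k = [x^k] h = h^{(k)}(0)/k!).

L = 16 + Dx^2  (order 2).
h: a_k = -12, 0, 96, 0, -128, 0, 1024/15, 0, -2048/105, 0, …
ICs: h(0) = -12, h′(0) = 0.

f: a_k = 0, 6, 0, -4, 0, 4/5, 0, -8/105, 0, 4/945, …
g: a_k = -2, 0, 4, 0, -4/3, 0, 8/45, 0, -4/315, 0, …
L₀ := L_f ⊗_s L_g (sym. prod.), ord ≤ 4.
Derive L from L₀ (diff closure).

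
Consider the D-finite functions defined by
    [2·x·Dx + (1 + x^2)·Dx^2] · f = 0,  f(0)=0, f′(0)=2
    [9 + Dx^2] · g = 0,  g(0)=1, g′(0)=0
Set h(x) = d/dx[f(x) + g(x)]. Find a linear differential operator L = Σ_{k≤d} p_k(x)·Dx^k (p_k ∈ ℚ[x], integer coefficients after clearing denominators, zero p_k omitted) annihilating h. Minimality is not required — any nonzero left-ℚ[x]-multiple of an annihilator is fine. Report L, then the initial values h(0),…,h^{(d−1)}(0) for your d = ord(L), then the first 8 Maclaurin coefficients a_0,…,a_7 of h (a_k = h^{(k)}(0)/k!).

f: a_k = 0, 2, 0, -2/3, 0, 2/5, 0, -2/7, …
g: a_k = 1, 0, -9/2, 0, 27/8, 0, -81/80, 0, …
Sum ⇒ L₀ = lclm(L_f,L_g) in ℚ(x)⟨Dx⟩.
Derive L from L₀ (diff closure).
L = (-54·x + 540·x^3 + 162·x^5) + (63 + 279·x^2 + 297·x^4 + 81·x^6)·Dx + (-6·x + 60·x^3 + 18·x^5)·Dx^2 + (7 + 31·x^2 + 33·x^4 + 9·x^6)·Dx^3  (order 3).
h: a_k = 2, -9, -2, 27/2, 2, -243/40, -2, 729/560, …
ICs: h(0) = 2, h′(0) = -9, h′′(0) = -4.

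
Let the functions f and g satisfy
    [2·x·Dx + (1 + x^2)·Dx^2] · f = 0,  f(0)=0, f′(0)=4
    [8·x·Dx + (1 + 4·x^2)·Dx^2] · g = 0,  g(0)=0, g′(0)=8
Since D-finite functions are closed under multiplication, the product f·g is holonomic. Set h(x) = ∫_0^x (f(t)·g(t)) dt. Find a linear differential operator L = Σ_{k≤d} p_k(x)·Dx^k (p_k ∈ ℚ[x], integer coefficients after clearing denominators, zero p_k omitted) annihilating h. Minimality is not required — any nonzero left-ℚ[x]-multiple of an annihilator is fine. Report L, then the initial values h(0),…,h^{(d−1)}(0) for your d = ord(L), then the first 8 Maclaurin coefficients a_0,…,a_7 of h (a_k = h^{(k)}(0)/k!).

L = (-96·x - 800·x^3 - 1024·x^5 + 640·x^7 + 1536·x^9)·Dx^2 + (-20 - 412·x^2 - 1440·x^4 - 896·x^6 + 2240·x^8 + 2304·x^10)·Dx^3 + (-40·x - 280·x^3 - 480·x^5 + 272·x^7 + 1280·x^9 + 768·x^11)·Dx^4 + (-1 - 10·x^2 - 29·x^4 + 116·x^8 + 160·x^10 + 64·x^12)·Dx^5  (order 5).
h: a_k = 0, 0, 0, 32/3, 0, -32/3, 0, 5536/315, …
ICs: h(0) = 0, h′(0) = 0, h′′(0) = 0, h′′′(0) = 64, h′′′′(0) = 0.

f: a_k = 0, 4, 0, -4/3, 0, 4/5, 0, -4/7, …
g: a_k = 0, 8, 0, -32/3, 0, 128/5, 0, -512/7, …
Product ⇒ symmetric product L₀, ord ≤ 4.
∫: right-multiply L₀ by Dx.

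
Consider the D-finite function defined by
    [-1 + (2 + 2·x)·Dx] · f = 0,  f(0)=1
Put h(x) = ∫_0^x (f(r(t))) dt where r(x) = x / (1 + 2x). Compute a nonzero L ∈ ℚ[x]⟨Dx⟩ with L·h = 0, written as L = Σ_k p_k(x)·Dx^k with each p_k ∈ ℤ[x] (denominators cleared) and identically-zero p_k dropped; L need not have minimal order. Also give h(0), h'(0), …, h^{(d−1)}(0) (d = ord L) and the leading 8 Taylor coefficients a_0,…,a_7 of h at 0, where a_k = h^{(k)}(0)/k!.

f: a_k = 1, 1/2, -1/8, 1/16, -5/128, 7/256, -21/1024, 33/2048, …
L₀ from L_f via x↦r, Dx↦r'^{-1}Dx.
∫: right-multiply L₀ by Dx.
L = -Dx + (2 + 10·x + 12·x^2)·Dx^2  (order 2).
h: a_k = 0, 1, 1/4, -3/8, 41/64, -757/640, 1181/512, -33645/7168, …
ICs: h(0) = 0, h′(0) = 1.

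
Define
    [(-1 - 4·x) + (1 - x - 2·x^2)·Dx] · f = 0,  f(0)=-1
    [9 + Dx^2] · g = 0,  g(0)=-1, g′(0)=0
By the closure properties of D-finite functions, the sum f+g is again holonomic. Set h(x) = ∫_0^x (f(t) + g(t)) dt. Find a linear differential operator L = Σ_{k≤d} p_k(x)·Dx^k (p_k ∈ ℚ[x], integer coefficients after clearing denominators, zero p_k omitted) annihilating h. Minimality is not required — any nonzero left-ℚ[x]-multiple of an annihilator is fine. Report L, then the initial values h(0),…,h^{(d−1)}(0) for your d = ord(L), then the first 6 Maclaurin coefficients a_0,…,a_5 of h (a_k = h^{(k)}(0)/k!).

f: a_k = -1, -1, -3, -5, -11, -21, …
g: a_k = -1, 0, 9/2, 0, -27/8, 0, …
h₀=f+g: left-lcm gives L₀, ord ≤ 3.
h=∫h₀ ⇒ L = L₀·Dx.
L = (117 + 486·x + 135·x^2 + 360·x^3 + 540·x^4 + 432·x^5)·Dx + (-45 + 63·x + 81·x^2 - 153·x^3 - 18·x^4 + 324·x^5 + 216·x^6)·Dx^2 + (13 + 54·x + 15·x^2 + 40·x^3 + 60·x^4 + 48·x^5)·Dx^3 + (-5 + 7·x + 9·x^2 - 17·x^3 - 2·x^4 + 36·x^5 + 24·x^6)·Dx^4  (order 4).
h: a_k = 0, -2, -1/2, 1/2, -5/4, -23/8, …
ICs: h(0) = 0, h′(0) = -2, h′′(0) = -1, h′′′(0) = 3.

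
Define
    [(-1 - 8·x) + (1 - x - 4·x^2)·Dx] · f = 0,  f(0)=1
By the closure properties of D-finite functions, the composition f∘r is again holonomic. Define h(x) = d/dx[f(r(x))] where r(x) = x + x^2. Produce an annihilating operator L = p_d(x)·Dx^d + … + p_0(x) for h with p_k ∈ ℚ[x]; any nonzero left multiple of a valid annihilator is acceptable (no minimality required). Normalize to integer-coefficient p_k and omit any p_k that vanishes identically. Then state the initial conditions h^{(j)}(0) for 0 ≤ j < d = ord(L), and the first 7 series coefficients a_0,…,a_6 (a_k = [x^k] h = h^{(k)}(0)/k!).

f: a_k = 1, 1, 5, 9, 29, 65, 181, …
L₀ from L_f via x↦r, Dx↦r'^{-1}Dx.
h=h₀': d/dx-closure on L₀ ⇒ L.
L = (12 + 78·x + 246·x^2 + 656·x^3 + 1128·x^4 + 960·x^5 + 320·x^6) + (-1 - 9·x - 9·x^2 + 66·x^3 + 220·x^4 + 312·x^5 + 224·x^6 + 64·x^7)·Dx  (order 1).
h: a_k = 1, 12, 57, 244, 1040, 4134, 16051, …
ICs: h(0) = 1.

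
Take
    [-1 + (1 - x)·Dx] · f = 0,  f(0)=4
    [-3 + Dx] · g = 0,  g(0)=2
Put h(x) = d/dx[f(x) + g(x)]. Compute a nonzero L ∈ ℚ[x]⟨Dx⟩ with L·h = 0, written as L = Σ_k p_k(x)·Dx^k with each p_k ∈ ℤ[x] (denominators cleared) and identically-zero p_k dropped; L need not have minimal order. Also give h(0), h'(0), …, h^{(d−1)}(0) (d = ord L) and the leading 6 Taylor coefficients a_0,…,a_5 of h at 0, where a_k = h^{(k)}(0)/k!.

L = 18·x + (3 - 18·x + 9·x^2)·Dx + (-1 + 4·x - 3·x^2)·Dx^2  (order 2).
h: a_k = 10, 26, 39, 43, 161/4, 723/20, …
ICs: h(0) = 10, h′(0) = 26.

f: a_k = 4, 4, 4, 4, 4, 4, …
g: a_k = 2, 6, 9, 9, 27/4, 81/20, …
L₀ := lclm(L_f,L_g); ord L₀ ≤ 1+1.
Differentiate: ansatz ord ≤ ord L₀ ⇒ L.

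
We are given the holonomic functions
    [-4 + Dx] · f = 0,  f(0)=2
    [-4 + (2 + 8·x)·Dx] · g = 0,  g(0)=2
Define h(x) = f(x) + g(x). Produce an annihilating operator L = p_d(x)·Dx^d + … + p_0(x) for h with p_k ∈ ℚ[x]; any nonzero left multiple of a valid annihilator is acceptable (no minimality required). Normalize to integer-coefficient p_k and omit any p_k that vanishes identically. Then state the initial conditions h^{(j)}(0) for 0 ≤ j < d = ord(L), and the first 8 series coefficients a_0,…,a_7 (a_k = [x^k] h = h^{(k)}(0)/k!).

L = (24 + 64·x) + (-10 - 64·x - 128·x^2)·Dx + (1 + 12·x + 32·x^2)·Dx^2  (order 2).
h: a_k = 4, 12, 12, 88/3, 4/3, 1096/15, -7048/45, 168368/315, …
ICs: h(0) = 4, h′(0) = 12.

f: a_k = 2, 8, 16, 64/3, 64/3, 256/15, 512/45, 2048/315, …
g: a_k = 2, 4, -4, 8, -20, 56, -168, 528, …
Weyl lclm of L_f,L_g ⇒ L₀ (ord ≤ 2).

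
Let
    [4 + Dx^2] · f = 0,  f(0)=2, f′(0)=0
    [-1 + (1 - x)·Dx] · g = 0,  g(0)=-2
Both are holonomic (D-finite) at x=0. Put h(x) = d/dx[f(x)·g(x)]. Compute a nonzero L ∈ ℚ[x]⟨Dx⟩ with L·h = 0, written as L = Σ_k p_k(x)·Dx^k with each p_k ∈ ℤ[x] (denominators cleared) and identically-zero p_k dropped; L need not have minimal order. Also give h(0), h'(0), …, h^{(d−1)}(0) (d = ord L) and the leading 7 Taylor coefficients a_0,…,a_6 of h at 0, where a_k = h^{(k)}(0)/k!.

L = (2 - 8·x + 4·x^2) + (-2 + 2·x)·Dx + (1 - 2·x + x^2)·Dx^2  (order 2).
h: a_k = -4, 8, 12, 16/3, 20/3, 152/15, 532/45, …
ICs: h(0) = -4, h′(0) = 8.

f: a_k = 2, 0, -4, 0, 4/3, 0, -8/45, …
g: a_k = -2, -2, -2, -2, -2, -2, -2, …
h₀=f·g: eliminate ⇒ L₀, order ≤ 2·1.
h₀' ⇒ L via d/dx closure of L₀.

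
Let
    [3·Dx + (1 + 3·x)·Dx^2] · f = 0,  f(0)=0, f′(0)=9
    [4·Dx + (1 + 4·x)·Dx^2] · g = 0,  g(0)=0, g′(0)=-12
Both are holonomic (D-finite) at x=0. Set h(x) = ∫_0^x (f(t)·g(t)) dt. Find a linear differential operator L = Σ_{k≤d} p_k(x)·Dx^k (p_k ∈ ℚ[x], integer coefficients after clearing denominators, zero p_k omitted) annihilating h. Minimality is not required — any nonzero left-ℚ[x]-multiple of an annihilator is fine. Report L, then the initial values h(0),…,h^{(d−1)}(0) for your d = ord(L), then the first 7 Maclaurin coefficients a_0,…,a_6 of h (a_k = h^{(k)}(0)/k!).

f: a_k = 0, 9, -27/2, 27, -243/4, 729/5, -729/2, …
g: a_k = 0, -12, 24, -64, 192, -3072/5, 2048, …
Product ⇒ symmetric product L₀, ord ≤ 4.
h=∫₀ˣh₀: take L = L₀·Dx.
L = (600 + 4032·x + 6912·x^2)·Dx^2 + (854 + 8808·x + 30240·x^2 + 34560·x^3)·Dx^3 + (172 + 2380·x + 12312·x^2 + 28224·x^3 + 24192·x^4)·Dx^4 + (7 + 122·x + 847·x^2 + 2928·x^3 + 5040·x^4 + 3456·x^5)·Dx^5  (order 5).
h: a_k = 0, 0, 0, -36, 189/2, -1224/5, 1323/2, …
ICs: h(0) = 0, h′(0) = 0, h′′(0) = 0, h′′′(0) = -216, h′′′′(0) = 2268.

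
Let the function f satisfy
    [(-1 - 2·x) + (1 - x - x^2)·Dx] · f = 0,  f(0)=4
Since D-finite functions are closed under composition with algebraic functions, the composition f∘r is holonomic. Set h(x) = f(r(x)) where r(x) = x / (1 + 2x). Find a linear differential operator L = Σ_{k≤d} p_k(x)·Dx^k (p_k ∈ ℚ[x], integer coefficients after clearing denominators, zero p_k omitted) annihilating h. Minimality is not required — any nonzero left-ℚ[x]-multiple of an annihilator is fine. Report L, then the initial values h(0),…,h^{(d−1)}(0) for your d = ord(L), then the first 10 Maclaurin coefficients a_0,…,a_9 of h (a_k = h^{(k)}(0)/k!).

f: a_k = 4, 4, 8, 12, 20, 32, 52, 84, 136, 220, …
L₀ from L_f via x↦r, Dx↦r'^{-1}Dx.
L = (-1 - 4·x) + (1 + 5·x + 7·x^2 + 2·x^3)·Dx  (order 1).
h: a_k = 4, 4, 0, -4, 12, -32, 84, -220, 576, -1508, …
ICs: h(0) = 4.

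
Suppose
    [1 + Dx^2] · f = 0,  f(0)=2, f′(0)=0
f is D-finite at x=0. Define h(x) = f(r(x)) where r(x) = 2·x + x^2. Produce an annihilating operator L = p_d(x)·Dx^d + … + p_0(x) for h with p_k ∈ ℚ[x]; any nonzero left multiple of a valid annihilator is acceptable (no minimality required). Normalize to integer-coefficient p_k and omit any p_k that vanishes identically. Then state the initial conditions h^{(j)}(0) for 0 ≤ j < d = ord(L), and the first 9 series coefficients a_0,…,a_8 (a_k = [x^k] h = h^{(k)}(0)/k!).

L = (4 + 12·x + 12·x^2 + 4·x^3) - Dx + (1 + x)·Dx^2  (order 2).
h: a_k = 2, 0, -4, -4, 1/3, 8/3, 82/45, 2/15, -719/1260, …
ICs: h(0) = 2, h′(0) = 0.

f: a_k = 2, 0, -1, 0, 1/12, 0, -1/360, 0, 1/20160, …
f∘r: x↦r, Dx↦Dx/r' in L_f ⇒ L₀.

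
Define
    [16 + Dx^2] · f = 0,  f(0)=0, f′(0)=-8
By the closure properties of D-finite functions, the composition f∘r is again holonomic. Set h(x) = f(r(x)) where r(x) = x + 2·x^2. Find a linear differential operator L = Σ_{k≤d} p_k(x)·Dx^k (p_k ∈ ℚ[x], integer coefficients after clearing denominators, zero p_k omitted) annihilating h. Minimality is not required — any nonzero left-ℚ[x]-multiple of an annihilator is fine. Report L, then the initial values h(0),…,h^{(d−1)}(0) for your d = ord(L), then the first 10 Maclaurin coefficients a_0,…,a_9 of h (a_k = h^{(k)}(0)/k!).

f: a_k = 0, -8, 0, 64/3, 0, -256/15, 0, 2048/315, 0, -4096/2835, …
h₀=f(r): pull back L_f along r ⇒ L₀.
L = (16 + 192·x + 768·x^2 + 1024·x^3) - 4·Dx + (1 + 4·x)·Dx^2  (order 2).
h: a_k = 0, -8, -16, 64/3, 128, 3584/15, 0, -212992/315, -57344/45, -2326528/2835, …
ICs: h(0) = 0, h′(0) = -8.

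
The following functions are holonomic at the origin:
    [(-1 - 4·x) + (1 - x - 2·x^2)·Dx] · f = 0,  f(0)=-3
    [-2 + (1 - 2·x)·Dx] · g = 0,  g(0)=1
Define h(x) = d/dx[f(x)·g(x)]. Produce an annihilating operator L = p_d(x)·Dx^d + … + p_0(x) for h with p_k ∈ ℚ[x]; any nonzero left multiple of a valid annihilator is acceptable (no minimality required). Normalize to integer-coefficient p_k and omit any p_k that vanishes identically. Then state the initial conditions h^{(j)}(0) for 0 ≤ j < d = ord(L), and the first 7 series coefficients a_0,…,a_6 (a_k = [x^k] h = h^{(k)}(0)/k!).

L = (6 + 16·x + 16·x^2) + (-1 - x + 4·x^2 + 4·x^3)·Dx  (order 1).
h: a_k = -9, -54, -207, -684, -2025, -5634, -14931, …
ICs: h(0) = -9.

f: a_k = -3, -3, -9, -15, -33, -63, -129, …
g: a_k = 1, 2, 4, 8, 16, 32, 64, …
Product ⇒ symmetric product L₀, ord ≤ 1.
h=h₀': d/dx-closure on L₀ ⇒ L.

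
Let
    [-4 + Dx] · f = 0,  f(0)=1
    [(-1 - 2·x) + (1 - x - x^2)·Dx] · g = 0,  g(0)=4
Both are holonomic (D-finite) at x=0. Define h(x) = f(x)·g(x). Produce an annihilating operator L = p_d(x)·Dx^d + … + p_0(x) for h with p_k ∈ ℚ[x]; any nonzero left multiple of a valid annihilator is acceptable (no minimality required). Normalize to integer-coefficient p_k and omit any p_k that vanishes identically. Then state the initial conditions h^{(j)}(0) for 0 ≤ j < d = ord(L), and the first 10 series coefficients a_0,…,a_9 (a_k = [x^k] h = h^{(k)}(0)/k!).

f: a_k = 1, 4, 8, 32/3, 32/3, 128/15, 256/45, 1024/315, 512/315, 2048/2835, …
g: a_k = 4, 4, 8, 12, 20, 32, 52, 84, 136, 220, …
Product ⇒ symmetric product L₀, ord ≤ 1.
L = (5 - 2·x - 4·x^2) + (-1 + x + x^2)·Dx  (order 1).
h: a_k = 4, 20, 56, 356/3, 652/3, 5552/15, 5492/9, 312908/315, 507176/315, 1055564/405, …
ICs: h(0) = 4.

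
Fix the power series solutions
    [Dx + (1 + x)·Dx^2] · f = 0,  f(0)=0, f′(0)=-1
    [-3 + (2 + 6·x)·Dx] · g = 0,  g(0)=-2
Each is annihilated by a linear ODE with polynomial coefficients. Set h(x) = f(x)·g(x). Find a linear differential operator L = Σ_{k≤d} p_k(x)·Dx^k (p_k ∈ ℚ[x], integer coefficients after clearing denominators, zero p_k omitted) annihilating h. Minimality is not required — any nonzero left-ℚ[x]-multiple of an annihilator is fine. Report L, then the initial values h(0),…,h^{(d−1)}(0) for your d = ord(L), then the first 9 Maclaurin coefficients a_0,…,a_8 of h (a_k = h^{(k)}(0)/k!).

L = (21 + 9·x) + (-8 - 24·x)·Dx + (4 + 28·x + 60·x^2 + 36·x^3)·Dx^2  (order 2).
h: a_k = 0, 2, 2, -37/12, 5, -2917/320, 17671/960, -719709/17920, 830323/8960, …
ICs: h(0) = 0, h′(0) = 2.

f: a_k = 0, -1, 1/2, -1/3, 1/4, -1/5, 1/6, -1/7, 1/8, …
g: a_k = -2, -3, 9/4, -27/8, 405/64, -1701/128, 15309/512, -72171/1024, 2814669/16384, …
L₀ := L_f ⊗_s L_g (sym. prod.), ord ≤ 2.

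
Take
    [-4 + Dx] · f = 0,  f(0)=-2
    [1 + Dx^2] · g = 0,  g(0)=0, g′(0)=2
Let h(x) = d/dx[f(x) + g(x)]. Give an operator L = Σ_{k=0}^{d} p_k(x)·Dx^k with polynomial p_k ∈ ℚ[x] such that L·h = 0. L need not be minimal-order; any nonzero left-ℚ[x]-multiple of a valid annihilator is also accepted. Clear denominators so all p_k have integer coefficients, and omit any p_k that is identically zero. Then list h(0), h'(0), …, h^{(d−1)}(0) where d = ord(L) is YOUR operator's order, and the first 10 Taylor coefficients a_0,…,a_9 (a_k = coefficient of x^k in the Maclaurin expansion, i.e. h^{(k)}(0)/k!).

f: a_k = -2, -8, -16, -64/3, -64/3, -256/15, -512/45, -2048/315, -1024/315, -4096/2835, …
g: a_k = 0, 2, 0, -1/3, 0, 1/60, 0, -1/2520, 0, 1/181440, …
f+g: L₀ = lclm(L_f,L_g), ord ≤ 1+2.
Differentiate: ansatz ord ≤ ord L₀ ⇒ L.
L = 4 - Dx + 4·Dx^2 - Dx^3  (order 3).
h: a_k = -6, -32, -65, -256/3, -341/4, -1024/15, -3277/72, -8192/315, -4161/320, -16384/2835, …
ICs: h(0) = -6, h′(0) = -32, h′′(0) = -130.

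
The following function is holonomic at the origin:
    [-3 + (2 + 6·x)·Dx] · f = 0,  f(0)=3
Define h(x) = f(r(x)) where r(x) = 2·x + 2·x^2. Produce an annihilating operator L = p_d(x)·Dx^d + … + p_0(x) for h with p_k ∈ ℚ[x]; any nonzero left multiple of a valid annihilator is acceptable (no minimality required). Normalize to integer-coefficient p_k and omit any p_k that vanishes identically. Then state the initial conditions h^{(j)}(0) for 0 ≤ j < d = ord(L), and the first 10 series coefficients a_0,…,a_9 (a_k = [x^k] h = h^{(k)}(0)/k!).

L = (-3 - 6·x) + (1 + 6·x + 6·x^2)·Dx  (order 1).
h: a_k = 3, 9, -9/2, 27/2, -351/8, 1215/8, -8829/16, 33291/16, -1033479/128, 4102083/128, …
ICs: h(0) = 3.

f: a_k = 3, 9/2, -27/8, 81/16, -1215/128, 5103/256, -45927/1024, 216513/2048, -8444007/32768, 42220035/65536, …
Substitute x→r, Dx→(1/r')Dx; clear ⇒ L₀.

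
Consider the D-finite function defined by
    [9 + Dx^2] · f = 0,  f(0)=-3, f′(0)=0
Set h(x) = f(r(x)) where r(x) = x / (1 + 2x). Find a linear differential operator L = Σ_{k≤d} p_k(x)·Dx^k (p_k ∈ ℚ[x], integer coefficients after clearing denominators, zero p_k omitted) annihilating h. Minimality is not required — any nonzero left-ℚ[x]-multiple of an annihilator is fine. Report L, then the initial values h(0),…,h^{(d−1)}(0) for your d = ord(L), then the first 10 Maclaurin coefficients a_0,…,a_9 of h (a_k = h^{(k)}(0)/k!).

f: a_k = -3, 0, 27/2, 0, -81/8, 0, 243/80, 0, -2187/4480, 0, …
L₀ from L_f via x↦r, Dx↦r'^{-1}Dx.
L = 9 + (4 + 24·x + 48·x^2 + 32·x^3)·Dx + (1 + 8·x + 24·x^2 + 32·x^3 + 16·x^4)·Dx^2  (order 2).
h: a_k = -3, 0, 27/2, -54, 1215/8, -351, 54243/80, -20169/20, 566865/896, 830763/280, …
ICs: h(0) = -3, h′(0) = 0.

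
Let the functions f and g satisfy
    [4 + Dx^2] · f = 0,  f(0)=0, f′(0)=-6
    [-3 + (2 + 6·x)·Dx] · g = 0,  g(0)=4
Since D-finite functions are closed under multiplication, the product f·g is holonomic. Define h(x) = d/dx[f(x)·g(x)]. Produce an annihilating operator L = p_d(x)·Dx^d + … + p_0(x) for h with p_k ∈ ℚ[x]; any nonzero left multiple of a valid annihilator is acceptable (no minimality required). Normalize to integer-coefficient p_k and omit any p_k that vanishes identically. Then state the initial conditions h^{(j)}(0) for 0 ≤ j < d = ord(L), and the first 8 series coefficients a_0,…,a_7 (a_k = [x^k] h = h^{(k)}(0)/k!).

L = (1453 + 11712·x + 26784·x^2 + 27648·x^3 + 20736·x^4) + (132 - 756·x - 5184·x^2 - 5184·x^3)·Dx + (172 + 1416·x + 4428·x^2 + 6912·x^3 + 5184·x^4)·Dx^2  (order 2).
h: a_k = -24, -72, 129, -66, 4379/16, -65889/80, 838883/384, -6669683/1120, …
ICs: h(0) = -24, h′(0) = -72.

f: a_k = 0, -6, 0, 4, 0, -4/5, 0, 8/105, …
g: a_k = 4, 6, -9/2, 27/4, -405/32, 1701/64, -15309/256, 72171/512, …
L₀ := L_f ⊗_s L_g (sym. prod.), ord ≤ 2.
h₀' ⇒ L via d/dx closure of L₀.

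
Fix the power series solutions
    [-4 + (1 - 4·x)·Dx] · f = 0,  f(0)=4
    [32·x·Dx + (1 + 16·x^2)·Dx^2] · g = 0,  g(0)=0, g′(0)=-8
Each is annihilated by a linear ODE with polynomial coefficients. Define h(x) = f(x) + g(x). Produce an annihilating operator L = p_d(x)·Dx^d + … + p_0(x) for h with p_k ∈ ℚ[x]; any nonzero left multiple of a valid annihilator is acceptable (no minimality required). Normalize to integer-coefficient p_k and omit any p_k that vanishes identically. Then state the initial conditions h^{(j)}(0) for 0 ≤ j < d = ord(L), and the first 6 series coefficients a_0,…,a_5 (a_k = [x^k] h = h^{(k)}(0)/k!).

f: a_k = 4, 16, 64, 256, 1024, 4096, …
g: a_k = 0, -8, 0, 128/3, 0, -2048/5, …
f+g: L₀ = lclm(L_f,L_g), ord ≤ 1+2.
L = (-32 + 512·x + 1536·x^2)·Dx + (16 - 32·x + 256·x^2 + 1536·x^3)·Dx^2 + (-1 + 256·x^4)·Dx^3  (order 3).
h: a_k = 4, 8, 64, 896/3, 1024, 18432/5, …
ICs: h(0) = 4, h′(0) = 8, h′′(0) = 128.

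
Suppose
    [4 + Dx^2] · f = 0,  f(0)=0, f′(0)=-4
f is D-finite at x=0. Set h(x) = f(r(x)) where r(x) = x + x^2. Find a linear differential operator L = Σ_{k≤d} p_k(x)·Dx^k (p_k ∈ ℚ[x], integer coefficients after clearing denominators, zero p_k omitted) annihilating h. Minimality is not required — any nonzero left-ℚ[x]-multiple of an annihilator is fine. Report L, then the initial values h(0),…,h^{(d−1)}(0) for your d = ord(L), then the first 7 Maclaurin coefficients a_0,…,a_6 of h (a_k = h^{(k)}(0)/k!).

L = (4 + 24·x + 48·x^2 + 32·x^3) - 2·Dx + (1 + 2·x)·Dx^2  (order 2).
h: a_k = 0, -4, -4, 8/3, 8, 112/15, 0, …
ICs: h(0) = 0, h′(0) = -4.

f: a_k = 0, -4, 0, 8/3, 0, -8/15, 0, …
L₀ from L_f via x↦r, Dx↦r'^{-1}Dx.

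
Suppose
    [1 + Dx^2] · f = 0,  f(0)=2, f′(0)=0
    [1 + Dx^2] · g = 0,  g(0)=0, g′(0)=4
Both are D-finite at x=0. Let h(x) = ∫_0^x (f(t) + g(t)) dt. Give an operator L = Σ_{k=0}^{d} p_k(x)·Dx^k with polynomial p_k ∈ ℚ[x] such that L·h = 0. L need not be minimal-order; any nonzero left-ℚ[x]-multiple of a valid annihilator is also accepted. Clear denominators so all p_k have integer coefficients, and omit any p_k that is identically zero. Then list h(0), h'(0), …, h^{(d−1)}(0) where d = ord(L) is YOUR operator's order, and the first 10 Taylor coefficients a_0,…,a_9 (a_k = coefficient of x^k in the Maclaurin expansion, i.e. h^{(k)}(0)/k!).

L = Dx + Dx^3  (order 3).
h: a_k = 0, 2, 2, -1/3, -1/6, 1/60, 1/180, -1/2520, -1/10080, 1/181440, …
ICs: h(0) = 0, h′(0) = 2, h′′(0) = 4.

f: a_k = 2, 0, -1, 0, 1/12, 0, -1/360, 0, 1/20160, 0, …
g: a_k = 0, 4, 0, -2/3, 0, 1/30, 0, -1/1260, 0, 1/90720, …
f+g: L₀ = lclm(L_f,L_g), ord ≤ 2+2.
∫: right-multiply L₀ by Dx.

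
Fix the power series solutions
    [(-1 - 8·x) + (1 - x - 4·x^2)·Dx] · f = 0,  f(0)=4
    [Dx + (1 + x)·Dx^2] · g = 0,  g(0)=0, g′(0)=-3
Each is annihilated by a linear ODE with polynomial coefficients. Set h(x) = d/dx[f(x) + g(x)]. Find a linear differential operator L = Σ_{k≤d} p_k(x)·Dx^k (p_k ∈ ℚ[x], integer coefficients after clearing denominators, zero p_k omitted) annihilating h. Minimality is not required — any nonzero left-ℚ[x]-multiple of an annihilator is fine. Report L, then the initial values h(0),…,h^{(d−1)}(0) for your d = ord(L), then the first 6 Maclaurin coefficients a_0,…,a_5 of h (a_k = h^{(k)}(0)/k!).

f: a_k = 4, 4, 20, 36, 116, 260, …
g: a_k = 0, -3, 3/2, -1, 3/4, -3/5, …
f+g: L₀ = lclm(L_f,L_g), ord ≤ 1+2.
Differentiate: ansatz ord ≤ ord L₀ ⇒ L.
L = (74 + 562·x + 1120·x^2 + 1728·x^3 + 768·x^4) + (52 + 576·x + 1636·x^2 + 3264·x^3 + 3488·x^4 + 1280·x^5)·Dx + (-11 - 41·x - 53·x^2 + 185·x^3 + 704·x^4 + 752·x^5 + 256·x^6)·Dx^2  (order 2).
h: a_k = 1, 43, 105, 467, 1297, 4347, …
ICs: h(0) = 1, h′(0) = 43.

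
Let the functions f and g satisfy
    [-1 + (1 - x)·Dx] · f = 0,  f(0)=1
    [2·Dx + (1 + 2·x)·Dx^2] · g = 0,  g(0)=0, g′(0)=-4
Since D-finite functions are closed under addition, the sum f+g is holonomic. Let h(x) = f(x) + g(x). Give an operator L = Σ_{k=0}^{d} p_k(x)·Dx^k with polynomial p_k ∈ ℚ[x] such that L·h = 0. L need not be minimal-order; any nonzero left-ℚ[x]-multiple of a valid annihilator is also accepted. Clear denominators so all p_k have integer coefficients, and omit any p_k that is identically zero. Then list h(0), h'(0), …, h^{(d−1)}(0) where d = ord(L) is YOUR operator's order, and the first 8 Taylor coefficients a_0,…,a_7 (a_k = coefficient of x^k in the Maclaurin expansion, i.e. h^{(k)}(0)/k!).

f: a_k = 1, 1, 1, 1, 1, 1, 1, 1, …
g: a_k = 0, -4, 4, -16/3, 8, -64/5, 64/3, -256/7, …
L₀ := lclm(L_f,L_g); ord L₀ ≤ 1+2.
L = (14 + 4·x)·Dx + (-1 + 20·x + 8·x^2)·Dx^2 + (-2 - 3·x + 3·x^2 + 2·x^3)·Dx^3  (order 3).
h: a_k = 1, -3, 5, -13/3, 9, -59/5, 67/3, -249/7, …
ICs: h(0) = 1, h′(0) = -3, h′′(0) = 10.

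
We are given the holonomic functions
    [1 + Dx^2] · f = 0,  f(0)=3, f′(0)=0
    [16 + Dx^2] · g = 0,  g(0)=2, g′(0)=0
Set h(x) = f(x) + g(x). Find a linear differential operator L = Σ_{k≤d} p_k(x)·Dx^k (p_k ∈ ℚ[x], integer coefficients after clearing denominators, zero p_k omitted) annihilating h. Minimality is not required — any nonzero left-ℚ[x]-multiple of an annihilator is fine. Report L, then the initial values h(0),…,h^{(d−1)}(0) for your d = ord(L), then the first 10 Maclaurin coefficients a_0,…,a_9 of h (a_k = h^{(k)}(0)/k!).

f: a_k = 3, 0, -3/2, 0, 1/8, 0, -1/240, 0, 1/13440, 0, …
g: a_k = 2, 0, -16, 0, 64/3, 0, -512/45, 0, 1024/315, 0, …
Weyl lclm of L_f,L_g ⇒ L₀ (ord ≤ 4).
L = 16 + 17·Dx^2 + Dx^4  (order 4).
h: a_k = 5, 0, -35/2, 0, 515/24, 0, -1639/144, 0, 3745/1152, 0, …
ICs: h(0) = 5, h′(0) = 0, h′′(0) = -35, h′′′(0) = 0.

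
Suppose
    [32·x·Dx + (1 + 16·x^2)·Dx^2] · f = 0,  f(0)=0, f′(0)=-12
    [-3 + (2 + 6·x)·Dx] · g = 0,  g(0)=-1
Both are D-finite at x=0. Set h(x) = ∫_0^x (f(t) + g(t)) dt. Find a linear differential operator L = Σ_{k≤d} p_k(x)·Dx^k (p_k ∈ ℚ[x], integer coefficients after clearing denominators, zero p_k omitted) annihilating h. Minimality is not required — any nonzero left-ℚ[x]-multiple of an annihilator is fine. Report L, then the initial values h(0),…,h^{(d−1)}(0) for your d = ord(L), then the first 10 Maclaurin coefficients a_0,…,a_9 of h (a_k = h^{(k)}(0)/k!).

f: a_k = 0, -12, 0, 64, 0, -3072/5, 0, 49152/7, 0, -262144/3, …
g: a_k = -1, -3/2, 9/8, -27/16, 405/128, -1701/256, 15309/1024, -72171/2048, 2814669/32768, -14073345/65536, …
Sum ⇒ L₀ = lclm(L_f,L_g) in ℚ(x)⟨Dx⟩.
h=∫₀ˣh₀: take L = L₀·Dx.
L = (-192 - 1440·x + 9216·x^2 + 13824·x^3)·Dx^2 + (-155 - 768·x + 4128·x^2 + 36864·x^3 + 48384·x^4)·Dx^3 + (-6 + 110·x + 576·x^2 + 2624·x^3 + 10752·x^4 + 13824·x^5)·Dx^4  (order 4).
h: a_k = 0, -1, -27/4, 3/8, 997/64, 81/128, -264979/2560, 2187/1024, 100158099/114688, 312741/32768, …
ICs: h(0) = 0, h′(0) = -1, h′′(0) = -27/2, h′′′(0) = 9/4.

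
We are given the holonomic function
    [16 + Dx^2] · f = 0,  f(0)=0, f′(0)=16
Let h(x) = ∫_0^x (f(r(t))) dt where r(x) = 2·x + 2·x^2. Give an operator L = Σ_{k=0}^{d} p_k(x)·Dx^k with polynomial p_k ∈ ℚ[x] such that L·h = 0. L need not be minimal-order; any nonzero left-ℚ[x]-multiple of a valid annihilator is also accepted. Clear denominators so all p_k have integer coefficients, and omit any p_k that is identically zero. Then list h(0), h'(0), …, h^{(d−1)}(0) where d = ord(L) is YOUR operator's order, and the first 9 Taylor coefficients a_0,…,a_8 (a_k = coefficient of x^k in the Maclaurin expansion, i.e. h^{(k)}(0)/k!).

L = (64 + 384·x + 768·x^2 + 512·x^3)·Dx - 2·Dx^2 + (1 + 2·x)·Dx^3  (order 3).
h: a_k = 0, 0, 16, 32/3, -256/3, -1024/5, 512/45, 5120/7, 364544/315, …
ICs: h(0) = 0, h′(0) = 0, h′′(0) = 32.

f: a_k = 0, 16, 0, -128/3, 0, 512/15, 0, -4096/315, 0, …
Substitute x→r, Dx→(1/r')Dx; clear ⇒ L₀.
h=∫h₀ ⇒ L = L₀·Dx.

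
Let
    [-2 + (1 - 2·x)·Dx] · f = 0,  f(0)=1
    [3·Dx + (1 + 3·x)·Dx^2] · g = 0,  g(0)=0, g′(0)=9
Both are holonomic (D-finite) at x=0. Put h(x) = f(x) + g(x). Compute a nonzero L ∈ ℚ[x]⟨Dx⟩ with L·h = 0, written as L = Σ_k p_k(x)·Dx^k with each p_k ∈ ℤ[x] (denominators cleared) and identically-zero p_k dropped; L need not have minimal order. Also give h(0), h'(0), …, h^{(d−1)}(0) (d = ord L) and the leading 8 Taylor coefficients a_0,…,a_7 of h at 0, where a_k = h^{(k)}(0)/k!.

L = (144 + 72·x)·Dx + (6 + 216·x + 144·x^2)·Dx^2 + (-7 - 13·x + 36·x^2 + 36·x^3)·Dx^3  (order 3).
h: a_k = 1, 11, -19/2, 35, -179/4, 889/5, -601/2, 7457/7, …
ICs: h(0) = 1, h′(0) = 11, h′′(0) = -19.

f: a_k = 1, 2, 4, 8, 16, 32, 64, 128, …
g: a_k = 0, 9, -27/2, 27, -243/4, 729/5, -729/2, 6561/7, …
L₀ := lclm(L_f,L_g); ord L₀ ≤ 1+2.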